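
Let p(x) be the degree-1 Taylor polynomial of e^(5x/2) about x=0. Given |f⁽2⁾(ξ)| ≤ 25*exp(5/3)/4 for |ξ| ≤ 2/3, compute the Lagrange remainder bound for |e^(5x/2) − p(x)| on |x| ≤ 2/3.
25*exp(5/3)/18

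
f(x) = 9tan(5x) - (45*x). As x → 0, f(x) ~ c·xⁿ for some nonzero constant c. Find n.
3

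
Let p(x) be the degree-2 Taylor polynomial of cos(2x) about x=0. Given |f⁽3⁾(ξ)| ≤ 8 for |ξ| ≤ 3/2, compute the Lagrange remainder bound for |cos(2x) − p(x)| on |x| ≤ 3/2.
9/2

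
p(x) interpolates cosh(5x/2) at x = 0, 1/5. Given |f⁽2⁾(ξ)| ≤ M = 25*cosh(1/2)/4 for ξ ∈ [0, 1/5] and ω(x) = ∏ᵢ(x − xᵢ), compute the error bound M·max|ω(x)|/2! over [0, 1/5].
cosh(1/2)/32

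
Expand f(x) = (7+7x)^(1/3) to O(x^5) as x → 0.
7**(1/3) + 7**(1/3)*x/3 - 7**(1/3)*x**2/9 + 5*7**(1/3)*x**3/81 - 10*7**(1/3)*x**4/243 + O(x**5)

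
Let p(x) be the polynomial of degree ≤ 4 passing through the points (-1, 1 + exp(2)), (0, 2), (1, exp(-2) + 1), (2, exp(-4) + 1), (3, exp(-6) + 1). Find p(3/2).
(-5 + 60*exp(2) + 90*exp(4) + 3*(exp(2) + 36)*exp(6))*exp(-6)/128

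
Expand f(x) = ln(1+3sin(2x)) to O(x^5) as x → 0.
6*x - 18*x**2 + 68*x**3 - 300*x**4 + O(x**5)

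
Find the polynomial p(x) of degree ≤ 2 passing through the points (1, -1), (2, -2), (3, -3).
-x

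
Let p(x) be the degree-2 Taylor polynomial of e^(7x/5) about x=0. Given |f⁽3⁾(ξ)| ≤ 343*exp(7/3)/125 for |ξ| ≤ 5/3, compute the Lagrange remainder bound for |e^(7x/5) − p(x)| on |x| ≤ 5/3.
343*exp(7/3)/162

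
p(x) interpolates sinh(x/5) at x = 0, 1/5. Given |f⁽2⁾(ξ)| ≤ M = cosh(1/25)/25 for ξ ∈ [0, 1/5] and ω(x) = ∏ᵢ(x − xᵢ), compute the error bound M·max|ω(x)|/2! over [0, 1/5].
cosh(1/25)/5000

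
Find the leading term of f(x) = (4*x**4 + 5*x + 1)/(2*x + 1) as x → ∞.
2*x**3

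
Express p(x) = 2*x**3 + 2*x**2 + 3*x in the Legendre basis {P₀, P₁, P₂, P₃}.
(2/3)P₀ + (21/5)P₁ + (4/3)P₂ + (4/5)P₃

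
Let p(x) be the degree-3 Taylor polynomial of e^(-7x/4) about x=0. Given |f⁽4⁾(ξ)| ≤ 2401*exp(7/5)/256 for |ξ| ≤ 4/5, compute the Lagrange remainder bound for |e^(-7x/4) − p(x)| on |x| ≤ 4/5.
2401*exp(7/5)/15000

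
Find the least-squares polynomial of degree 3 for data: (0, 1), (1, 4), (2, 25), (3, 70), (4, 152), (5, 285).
29/42 + (151/252)x + (151/84)x² + (17/9)x³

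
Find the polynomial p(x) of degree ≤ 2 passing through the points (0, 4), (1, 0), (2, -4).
4 - 4*x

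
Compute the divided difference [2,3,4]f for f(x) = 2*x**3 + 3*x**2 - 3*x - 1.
21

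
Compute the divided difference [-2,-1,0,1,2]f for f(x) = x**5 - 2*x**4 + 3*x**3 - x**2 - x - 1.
-2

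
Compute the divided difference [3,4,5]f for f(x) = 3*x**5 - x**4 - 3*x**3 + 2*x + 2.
1847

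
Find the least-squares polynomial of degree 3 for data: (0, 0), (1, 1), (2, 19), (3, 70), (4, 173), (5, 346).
-11/126 + (-505/756)x + (-235/252)x² + (161/54)x³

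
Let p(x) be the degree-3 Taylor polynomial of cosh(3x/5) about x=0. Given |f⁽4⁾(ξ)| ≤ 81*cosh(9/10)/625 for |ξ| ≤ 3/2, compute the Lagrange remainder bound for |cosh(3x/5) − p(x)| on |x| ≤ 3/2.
2187*cosh(9/10)/80000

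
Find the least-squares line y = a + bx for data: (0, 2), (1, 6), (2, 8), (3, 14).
a = 9/5, b = 19/5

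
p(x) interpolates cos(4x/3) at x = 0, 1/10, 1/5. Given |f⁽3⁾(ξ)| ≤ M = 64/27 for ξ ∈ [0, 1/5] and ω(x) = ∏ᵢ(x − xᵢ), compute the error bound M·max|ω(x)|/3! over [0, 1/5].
8*sqrt(3)/91125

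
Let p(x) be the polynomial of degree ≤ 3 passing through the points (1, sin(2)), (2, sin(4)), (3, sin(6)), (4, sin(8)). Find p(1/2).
21*sin(6)/16 - 5*sin(8)/16 - 35*sin(4)/16 + 35*sin(2)/16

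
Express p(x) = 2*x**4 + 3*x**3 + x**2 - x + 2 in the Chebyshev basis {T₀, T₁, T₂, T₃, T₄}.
(13/4)T₀ + (5/4)T₁ + (3/2)T₂ + (3/4)T₃ + (1/4)T₄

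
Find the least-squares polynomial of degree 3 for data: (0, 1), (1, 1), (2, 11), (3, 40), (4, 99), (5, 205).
46/63 + (65/54)x + (-137/63)x² + (109/54)x³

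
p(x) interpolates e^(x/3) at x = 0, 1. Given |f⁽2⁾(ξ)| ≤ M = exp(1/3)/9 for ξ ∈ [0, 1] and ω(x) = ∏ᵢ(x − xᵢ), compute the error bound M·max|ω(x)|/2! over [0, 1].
exp(1/3)/72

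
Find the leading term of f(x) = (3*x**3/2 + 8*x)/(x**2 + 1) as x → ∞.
3*x/2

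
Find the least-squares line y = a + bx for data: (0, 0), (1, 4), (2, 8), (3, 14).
a = -2/5, b = 23/5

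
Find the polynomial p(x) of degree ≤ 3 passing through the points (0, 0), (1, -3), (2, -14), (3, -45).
-2*x**3 + 2*x**2 - 3*x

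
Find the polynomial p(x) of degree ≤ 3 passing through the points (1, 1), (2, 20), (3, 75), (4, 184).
3*x**3 - 2*x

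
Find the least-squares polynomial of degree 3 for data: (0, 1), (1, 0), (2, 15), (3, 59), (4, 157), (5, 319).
1 + (-97/42)x + (-39/28)x² + (35/12)x³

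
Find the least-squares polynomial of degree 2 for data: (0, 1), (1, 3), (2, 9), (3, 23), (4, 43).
9/7 + (-76/35)x + (22/7)x²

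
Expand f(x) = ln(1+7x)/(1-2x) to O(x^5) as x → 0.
7*x - 21*x**2/2 + 280*x**3/3 - 4963*x**4/12 + O(x**5)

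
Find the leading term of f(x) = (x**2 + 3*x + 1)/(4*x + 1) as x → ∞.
x/4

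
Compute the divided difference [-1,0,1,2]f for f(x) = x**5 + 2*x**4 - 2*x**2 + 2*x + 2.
9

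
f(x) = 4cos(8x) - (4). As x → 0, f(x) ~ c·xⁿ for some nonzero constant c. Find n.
2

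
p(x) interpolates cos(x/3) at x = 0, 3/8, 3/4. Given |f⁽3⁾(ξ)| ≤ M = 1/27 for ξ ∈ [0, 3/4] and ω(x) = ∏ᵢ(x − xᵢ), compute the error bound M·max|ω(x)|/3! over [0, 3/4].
sqrt(3)/13824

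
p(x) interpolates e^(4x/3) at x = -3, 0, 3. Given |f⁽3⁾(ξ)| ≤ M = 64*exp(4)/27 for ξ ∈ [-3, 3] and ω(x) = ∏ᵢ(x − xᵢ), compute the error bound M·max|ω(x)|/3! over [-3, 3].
64*sqrt(3)*exp(4)/27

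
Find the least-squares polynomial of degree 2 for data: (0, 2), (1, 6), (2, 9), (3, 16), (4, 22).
15/7 + (19/7)x + (4/7)x²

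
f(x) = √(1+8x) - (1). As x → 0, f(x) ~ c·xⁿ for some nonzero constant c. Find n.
1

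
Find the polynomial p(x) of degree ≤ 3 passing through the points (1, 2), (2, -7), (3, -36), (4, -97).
-2*x**3 + 2*x**2 - x + 3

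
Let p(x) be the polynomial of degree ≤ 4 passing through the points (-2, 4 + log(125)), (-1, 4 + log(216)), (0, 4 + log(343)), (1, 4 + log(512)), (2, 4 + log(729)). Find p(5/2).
4 + log(340405734249*2**(1/4)*3**(35/64)*5**(105/128)*7**(55/64)/17179869184)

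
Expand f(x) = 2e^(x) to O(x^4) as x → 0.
2 + 2*x + x**2 + x**3/3 + O(x**4)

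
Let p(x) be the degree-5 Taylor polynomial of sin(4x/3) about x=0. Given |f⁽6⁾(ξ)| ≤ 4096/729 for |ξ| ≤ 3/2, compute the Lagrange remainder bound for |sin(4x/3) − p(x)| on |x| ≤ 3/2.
4/45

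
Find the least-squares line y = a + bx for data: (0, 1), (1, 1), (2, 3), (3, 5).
a = 2/5, b = 7/5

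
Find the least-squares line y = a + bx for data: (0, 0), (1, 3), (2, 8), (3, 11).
a = -1/5, b = 19/5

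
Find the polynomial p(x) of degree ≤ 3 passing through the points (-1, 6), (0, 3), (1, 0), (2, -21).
3 - 3*x**3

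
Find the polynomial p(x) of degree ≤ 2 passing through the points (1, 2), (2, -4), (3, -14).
4 - 2*x**2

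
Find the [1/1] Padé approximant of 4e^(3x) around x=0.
(6*x + 4)/(1 - 3*x/2)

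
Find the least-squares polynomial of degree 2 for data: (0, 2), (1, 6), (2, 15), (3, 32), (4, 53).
2 + (4/5)x + (3)x²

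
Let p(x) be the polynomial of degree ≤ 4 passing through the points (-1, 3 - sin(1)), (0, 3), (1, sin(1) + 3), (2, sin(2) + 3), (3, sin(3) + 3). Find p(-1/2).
-105*sin(1)/128 - 5*sin(3)/128 + 7*sin(2)/32 + 3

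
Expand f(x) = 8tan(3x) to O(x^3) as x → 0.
24*x + O(x**3)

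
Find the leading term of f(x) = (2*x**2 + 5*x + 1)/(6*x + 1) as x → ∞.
x/3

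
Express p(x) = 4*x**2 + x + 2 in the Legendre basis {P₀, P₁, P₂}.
(10/3)P₀ + P₁ + (8/3)P₂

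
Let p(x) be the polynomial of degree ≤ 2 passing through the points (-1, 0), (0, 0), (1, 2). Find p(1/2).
3/4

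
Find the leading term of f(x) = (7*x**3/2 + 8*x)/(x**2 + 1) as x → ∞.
7*x/2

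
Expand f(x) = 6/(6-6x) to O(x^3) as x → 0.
1 + x + x**2 + O(x**3)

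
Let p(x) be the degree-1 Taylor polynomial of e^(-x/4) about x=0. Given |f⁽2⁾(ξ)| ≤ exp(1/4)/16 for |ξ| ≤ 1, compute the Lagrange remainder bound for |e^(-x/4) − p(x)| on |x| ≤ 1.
exp(1/4)/32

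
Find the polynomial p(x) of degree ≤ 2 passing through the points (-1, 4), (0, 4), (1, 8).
2*x**2 + 2*x + 4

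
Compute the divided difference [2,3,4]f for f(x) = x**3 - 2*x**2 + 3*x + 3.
7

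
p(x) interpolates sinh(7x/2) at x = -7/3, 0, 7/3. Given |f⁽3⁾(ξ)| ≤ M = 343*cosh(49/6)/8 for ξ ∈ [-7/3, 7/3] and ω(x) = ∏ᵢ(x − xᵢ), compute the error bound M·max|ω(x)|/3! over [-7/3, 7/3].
117649*sqrt(3)*cosh(49/6)/5832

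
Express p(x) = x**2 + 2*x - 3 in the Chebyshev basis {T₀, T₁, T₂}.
(-5/2)T₀ + (2)T₁ + (1/2)T₂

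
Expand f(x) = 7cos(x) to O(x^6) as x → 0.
7 - 7*x**2/2 + 7*x**4/24 + O(x**6)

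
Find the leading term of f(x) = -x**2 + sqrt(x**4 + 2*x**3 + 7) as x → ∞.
x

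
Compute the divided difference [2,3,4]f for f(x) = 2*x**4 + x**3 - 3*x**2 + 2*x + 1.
116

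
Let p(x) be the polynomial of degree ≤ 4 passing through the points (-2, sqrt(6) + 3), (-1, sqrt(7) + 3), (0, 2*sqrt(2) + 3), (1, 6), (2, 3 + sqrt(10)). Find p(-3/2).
-35*sqrt(2)/32 - 5*sqrt(10)/128 + 35*sqrt(6)/128 + 35*sqrt(7)/32 + 117/32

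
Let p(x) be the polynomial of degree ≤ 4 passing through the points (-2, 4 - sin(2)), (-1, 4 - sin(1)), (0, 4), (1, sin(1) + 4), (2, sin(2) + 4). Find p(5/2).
-15*sin(1)/8 + 35*sin(2)/16 + 4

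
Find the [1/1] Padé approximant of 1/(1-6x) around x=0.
1/(1 - 6*x)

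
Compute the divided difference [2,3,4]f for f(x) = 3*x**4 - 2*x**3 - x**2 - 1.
146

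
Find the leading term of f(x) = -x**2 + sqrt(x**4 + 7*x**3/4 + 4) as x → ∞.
7*x/8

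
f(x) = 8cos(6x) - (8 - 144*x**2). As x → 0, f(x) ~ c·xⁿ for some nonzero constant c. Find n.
4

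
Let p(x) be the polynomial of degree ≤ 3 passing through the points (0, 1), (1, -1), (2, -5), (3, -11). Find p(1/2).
1/4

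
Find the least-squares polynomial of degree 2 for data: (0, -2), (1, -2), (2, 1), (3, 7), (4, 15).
-73/35 + (-79/70)x + (19/14)x²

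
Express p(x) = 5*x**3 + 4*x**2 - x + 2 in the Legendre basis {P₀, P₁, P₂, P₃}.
(10/3)P₀ + (2)P₁ + (8/3)P₂ + (2)P₃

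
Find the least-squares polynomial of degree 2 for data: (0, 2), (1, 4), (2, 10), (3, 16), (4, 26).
66/35 + (10/7)x + (8/7)x²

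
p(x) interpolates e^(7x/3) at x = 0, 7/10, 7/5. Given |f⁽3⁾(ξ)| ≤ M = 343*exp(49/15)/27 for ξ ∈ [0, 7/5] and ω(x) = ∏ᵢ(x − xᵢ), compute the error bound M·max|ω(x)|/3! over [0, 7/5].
117649*sqrt(3)*exp(49/15)/729000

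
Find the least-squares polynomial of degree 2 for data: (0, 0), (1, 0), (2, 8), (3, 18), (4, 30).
-24/35 + (13/35)x + (13/7)x²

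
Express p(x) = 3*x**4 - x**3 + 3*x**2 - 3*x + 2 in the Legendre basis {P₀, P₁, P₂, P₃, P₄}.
(18/5)P₀ + (-18/5)P₁ + (26/7)P₂ + (-2/5)P₃ + (24/35)P₄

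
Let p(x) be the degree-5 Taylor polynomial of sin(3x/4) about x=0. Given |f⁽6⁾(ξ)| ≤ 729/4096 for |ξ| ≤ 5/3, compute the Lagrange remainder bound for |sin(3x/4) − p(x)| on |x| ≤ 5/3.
3125/589824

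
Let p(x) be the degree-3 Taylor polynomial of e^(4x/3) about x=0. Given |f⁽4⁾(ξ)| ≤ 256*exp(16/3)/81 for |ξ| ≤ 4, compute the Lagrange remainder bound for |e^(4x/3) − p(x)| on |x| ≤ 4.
8192*exp(16/3)/243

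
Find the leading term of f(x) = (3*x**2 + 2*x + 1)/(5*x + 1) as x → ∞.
3*x/5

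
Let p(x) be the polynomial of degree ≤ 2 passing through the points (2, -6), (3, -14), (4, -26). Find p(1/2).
-3/2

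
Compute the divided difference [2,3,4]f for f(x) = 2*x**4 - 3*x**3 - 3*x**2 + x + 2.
80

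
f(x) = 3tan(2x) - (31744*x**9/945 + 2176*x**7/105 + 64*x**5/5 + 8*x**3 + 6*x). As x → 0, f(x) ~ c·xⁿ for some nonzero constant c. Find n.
11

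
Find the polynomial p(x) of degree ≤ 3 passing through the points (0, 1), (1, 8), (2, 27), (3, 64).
x**3 + 3*x**2 + 3*x + 1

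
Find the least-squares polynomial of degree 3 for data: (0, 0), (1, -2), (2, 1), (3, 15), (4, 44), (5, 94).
1/63 + (-578/189)x + (1/9)x² + (23/27)x³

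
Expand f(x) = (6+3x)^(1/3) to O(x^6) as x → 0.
6**(1/3) + 6**(1/3)*x/6 - 6**(1/3)*x**2/36 + 5*6**(1/3)*x**3/648 - 5*6**(1/3)*x**4/1944 + 11*6**(1/3)*x**5/11664 + O(x**6)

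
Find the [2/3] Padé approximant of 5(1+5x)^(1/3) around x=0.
(875*x**2/18 + 100*x/3 + 5)/(-125*x**3/162 + 25*x**2/6 + 5*x + 1)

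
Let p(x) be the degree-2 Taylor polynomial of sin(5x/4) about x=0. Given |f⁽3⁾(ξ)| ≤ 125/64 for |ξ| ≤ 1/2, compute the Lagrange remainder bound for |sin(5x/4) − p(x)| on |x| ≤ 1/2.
125/3072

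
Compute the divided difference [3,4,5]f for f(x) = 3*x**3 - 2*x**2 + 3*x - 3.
34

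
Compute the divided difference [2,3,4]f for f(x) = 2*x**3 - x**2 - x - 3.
17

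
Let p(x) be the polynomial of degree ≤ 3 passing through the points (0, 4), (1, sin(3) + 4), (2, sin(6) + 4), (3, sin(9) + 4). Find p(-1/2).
21*sin(6)/16 - 35*sin(3)/16 - 5*sin(9)/16 + 4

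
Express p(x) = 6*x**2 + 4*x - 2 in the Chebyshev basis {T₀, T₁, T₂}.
T₀ + (4)T₁ + (3)T₂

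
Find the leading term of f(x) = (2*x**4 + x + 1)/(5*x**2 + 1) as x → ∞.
2*x**2/5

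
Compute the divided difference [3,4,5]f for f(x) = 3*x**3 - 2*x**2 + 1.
34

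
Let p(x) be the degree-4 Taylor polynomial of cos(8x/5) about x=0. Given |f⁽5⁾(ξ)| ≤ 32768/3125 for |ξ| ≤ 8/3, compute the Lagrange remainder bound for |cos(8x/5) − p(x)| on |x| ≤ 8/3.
134217728/11390625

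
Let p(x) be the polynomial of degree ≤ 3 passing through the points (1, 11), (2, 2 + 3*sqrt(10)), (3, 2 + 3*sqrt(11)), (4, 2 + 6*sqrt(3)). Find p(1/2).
-105*sqrt(10)/16 - 15*sqrt(3)/8 + 63*sqrt(11)/16 + 347/16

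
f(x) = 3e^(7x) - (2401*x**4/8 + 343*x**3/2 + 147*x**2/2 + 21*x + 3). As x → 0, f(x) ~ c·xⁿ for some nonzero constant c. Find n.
5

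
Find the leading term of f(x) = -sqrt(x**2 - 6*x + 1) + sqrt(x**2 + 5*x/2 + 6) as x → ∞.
17/4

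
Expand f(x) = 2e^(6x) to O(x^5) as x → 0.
2 + 12*x + 36*x**2 + 72*x**3 + 108*x**4 + O(x**5)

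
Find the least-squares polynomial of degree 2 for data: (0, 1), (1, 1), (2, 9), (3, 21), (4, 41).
31/35 + (-18/7)x + (22/7)x²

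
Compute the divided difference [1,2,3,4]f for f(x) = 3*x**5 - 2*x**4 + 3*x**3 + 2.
178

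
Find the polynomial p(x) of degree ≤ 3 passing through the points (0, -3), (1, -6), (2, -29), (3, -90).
-3*x**3 - x**2 + x - 3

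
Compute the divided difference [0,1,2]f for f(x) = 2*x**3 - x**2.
5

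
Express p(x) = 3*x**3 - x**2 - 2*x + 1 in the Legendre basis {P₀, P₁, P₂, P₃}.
(2/3)P₀ + (-1/5)P₁ + (-2/3)P₂ + (6/5)P₃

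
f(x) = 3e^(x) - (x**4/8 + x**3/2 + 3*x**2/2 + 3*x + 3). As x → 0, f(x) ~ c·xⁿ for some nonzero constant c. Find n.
5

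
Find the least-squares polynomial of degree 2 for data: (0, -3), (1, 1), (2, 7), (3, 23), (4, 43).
-13/5 + (-3/5)x + (3)x²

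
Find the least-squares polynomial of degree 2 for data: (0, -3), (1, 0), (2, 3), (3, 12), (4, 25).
-87/35 + (-22/35)x + (13/7)x²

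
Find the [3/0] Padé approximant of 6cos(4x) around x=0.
6 - 48*x**2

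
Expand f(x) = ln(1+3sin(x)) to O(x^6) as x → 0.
3*x - 9*x**2/2 + 17*x**3/2 - 75*x**4/4 + 353*x**5/8 + O(x**6)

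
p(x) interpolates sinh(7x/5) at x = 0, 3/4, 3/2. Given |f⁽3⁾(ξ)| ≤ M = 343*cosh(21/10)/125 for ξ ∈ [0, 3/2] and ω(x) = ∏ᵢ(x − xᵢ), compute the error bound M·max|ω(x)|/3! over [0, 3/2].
343*sqrt(3)*cosh(21/10)/8000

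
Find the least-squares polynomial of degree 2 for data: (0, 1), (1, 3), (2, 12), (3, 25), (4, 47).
38/35 + (-41/35)x + (22/7)x²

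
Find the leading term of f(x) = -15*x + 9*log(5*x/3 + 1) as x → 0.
-25*x**2/2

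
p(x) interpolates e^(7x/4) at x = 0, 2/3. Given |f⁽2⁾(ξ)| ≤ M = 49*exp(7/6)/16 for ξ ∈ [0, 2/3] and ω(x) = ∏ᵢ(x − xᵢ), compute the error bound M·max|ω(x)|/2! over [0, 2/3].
49*exp(7/6)/288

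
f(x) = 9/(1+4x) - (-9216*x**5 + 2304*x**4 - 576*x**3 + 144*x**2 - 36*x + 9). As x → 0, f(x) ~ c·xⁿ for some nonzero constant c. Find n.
6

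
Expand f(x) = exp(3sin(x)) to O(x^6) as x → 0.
1 + 3*x + 9*x**2/2 + 4*x**3 + 15*x**4/8 - x**5/5 + O(x**6)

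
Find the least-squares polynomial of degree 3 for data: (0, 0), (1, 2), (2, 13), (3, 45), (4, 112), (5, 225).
1/63 + (653/378)x + (-467/252)x² + (227/108)x³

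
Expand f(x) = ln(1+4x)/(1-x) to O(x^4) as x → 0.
4*x - 4*x**2 + 52*x**3/3 + O(x**4)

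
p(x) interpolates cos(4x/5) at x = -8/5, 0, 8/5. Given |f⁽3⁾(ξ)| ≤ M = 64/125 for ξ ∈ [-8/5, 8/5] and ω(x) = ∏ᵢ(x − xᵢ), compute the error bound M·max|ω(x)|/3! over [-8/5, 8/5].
32768*sqrt(3)/421875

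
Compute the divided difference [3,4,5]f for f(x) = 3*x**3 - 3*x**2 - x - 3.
33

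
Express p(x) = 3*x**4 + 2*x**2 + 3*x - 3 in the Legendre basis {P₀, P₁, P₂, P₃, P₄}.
(-26/15)P₀ + (3)P₁ + (64/21)P₂ + (24/35)P₄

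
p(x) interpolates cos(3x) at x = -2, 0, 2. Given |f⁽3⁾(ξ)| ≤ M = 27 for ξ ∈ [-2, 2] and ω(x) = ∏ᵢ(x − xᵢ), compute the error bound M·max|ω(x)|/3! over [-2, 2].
8*sqrt(3)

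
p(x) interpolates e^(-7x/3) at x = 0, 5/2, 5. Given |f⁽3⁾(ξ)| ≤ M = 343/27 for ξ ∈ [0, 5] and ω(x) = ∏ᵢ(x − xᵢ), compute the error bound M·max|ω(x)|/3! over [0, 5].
42875*sqrt(3)/5832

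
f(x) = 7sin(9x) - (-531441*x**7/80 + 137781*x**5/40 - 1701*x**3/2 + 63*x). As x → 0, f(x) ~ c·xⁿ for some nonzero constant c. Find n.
9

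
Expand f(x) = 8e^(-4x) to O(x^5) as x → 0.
8 - 32*x + 64*x**2 - 256*x**3/3 + 256*x**4/3 + O(x**5)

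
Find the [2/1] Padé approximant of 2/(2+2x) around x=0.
1/(x + 1)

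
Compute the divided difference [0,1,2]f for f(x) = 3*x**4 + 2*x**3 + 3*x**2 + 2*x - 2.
30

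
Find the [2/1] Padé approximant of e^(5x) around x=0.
(25*x**2/6 + 10*x/3 + 1)/(1 - 5*x/3)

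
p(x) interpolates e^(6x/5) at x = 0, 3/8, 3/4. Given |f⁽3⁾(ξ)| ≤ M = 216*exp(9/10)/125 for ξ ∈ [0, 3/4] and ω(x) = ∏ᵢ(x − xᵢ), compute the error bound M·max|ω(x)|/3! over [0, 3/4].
27*sqrt(3)*exp(9/10)/8000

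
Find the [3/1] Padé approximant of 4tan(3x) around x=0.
36*x**3 + 12*x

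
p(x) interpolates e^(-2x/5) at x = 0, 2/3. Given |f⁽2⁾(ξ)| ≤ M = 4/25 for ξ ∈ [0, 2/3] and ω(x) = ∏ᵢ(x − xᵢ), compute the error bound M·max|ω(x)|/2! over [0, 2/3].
2/225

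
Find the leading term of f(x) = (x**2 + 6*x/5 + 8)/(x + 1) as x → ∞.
x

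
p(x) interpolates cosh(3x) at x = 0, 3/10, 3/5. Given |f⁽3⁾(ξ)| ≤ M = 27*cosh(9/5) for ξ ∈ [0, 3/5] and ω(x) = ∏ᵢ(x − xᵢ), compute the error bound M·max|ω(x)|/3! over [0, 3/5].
27*sqrt(3)*cosh(9/5)/1000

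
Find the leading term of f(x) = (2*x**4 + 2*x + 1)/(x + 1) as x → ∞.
2*x**3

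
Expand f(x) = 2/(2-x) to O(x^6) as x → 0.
1 + x/2 + x**2/4 + x**3/8 + x**4/16 + x**5/32 + O(x**6)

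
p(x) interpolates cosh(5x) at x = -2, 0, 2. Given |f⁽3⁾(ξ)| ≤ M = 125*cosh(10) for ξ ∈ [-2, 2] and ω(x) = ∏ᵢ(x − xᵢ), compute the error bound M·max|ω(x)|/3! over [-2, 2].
1000*sqrt(3)*cosh(10)/27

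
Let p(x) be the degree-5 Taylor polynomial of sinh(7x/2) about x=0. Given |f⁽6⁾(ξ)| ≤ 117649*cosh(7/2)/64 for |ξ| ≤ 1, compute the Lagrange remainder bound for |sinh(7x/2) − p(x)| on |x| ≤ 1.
117649*cosh(7/2)/46080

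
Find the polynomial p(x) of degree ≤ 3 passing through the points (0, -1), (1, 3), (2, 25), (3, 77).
2*x**3 + 3*x**2 - x - 1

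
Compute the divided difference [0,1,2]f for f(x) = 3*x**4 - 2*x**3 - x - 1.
15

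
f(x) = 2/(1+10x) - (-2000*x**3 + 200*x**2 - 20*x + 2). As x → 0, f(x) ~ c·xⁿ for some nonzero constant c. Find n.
4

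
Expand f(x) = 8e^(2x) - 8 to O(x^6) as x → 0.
16*x + 16*x**2 + 32*x**3/3 + 16*x**4/3 + 32*x**5/15 + O(x**6)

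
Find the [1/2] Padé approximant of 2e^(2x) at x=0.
(4*x/3 + 2)/(2*x**2/3 - 4*x/3 + 1)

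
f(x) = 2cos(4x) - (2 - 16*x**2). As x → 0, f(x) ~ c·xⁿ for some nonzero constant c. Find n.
4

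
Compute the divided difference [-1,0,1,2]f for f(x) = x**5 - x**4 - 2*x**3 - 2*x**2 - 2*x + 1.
1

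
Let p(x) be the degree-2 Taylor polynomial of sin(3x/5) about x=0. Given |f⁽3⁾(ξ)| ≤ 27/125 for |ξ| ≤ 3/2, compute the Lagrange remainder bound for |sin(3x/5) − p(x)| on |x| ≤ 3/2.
243/2000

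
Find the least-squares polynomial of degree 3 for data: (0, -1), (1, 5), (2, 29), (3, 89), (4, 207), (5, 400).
-1 + (53/14)x + (-27/28)x² + (13/4)x³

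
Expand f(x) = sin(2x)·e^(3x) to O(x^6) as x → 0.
2*x + 6*x**2 + 23*x**3/3 + 5*x**4 + 61*x**5/60 + O(x**6)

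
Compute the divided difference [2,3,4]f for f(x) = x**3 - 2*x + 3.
9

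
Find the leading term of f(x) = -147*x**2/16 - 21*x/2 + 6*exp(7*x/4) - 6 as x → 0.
343*x**3/64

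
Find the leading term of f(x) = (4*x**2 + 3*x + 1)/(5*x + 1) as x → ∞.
4*x/5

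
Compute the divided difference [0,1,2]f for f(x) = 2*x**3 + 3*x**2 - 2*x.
9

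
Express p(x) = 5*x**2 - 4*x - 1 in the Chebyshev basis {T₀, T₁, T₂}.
(3/2)T₀ + (-4)T₁ + (5/2)T₂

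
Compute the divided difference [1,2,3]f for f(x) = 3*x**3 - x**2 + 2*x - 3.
17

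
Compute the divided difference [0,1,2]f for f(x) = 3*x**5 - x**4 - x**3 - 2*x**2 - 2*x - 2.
33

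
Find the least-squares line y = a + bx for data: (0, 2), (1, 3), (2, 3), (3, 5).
a = 19/10, b = 9/10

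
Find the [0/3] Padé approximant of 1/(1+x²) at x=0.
1/(x**2 + 1)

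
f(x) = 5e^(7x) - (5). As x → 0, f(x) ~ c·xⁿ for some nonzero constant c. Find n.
1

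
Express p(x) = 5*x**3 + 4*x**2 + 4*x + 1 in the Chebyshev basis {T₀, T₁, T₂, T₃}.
(3)T₀ + (31/4)T₁ + (2)T₂ + (5/4)T₃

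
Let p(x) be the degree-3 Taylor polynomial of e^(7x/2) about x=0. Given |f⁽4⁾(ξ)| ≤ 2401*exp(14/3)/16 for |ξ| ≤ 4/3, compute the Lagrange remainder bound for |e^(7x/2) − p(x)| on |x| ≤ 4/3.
4802*exp(14/3)/243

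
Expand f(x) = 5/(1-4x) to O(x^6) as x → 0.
5 + 20*x + 80*x**2 + 320*x**3 + 1280*x**4 + 5120*x**5 + O(x**6)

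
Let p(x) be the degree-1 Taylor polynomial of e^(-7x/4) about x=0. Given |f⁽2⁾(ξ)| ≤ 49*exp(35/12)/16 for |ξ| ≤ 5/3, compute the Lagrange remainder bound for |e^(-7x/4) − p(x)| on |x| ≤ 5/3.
1225*exp(35/12)/288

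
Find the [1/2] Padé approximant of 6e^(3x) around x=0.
(6*x + 6)/(3*x**2/2 - 2*x + 1)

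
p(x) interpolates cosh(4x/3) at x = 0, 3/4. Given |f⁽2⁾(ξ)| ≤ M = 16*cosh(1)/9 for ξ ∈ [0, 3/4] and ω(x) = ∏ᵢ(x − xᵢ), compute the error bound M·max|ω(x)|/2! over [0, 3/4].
cosh(1)/8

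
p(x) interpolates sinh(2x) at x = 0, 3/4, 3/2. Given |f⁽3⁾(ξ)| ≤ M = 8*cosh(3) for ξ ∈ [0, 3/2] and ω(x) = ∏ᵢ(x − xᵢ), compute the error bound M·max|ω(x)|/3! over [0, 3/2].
sqrt(3)*cosh(3)/8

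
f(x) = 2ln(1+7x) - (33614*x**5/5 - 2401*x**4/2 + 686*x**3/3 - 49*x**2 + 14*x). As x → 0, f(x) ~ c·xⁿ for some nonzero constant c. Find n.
6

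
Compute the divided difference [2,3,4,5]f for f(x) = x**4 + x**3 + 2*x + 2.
15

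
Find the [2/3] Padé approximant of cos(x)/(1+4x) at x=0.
(1 - 5*x**2/12)/(x**3/3 + x**2/12 + 4*x + 1)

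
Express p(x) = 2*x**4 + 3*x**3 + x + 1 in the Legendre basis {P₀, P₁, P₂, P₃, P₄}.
(7/5)P₀ + (14/5)P₁ + (8/7)P₂ + (6/5)P₃ + (16/35)P₄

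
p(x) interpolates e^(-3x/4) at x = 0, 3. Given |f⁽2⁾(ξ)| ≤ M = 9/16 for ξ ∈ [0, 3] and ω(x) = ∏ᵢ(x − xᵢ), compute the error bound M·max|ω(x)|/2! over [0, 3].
81/128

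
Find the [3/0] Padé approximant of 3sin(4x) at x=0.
-32*x**3 + 12*x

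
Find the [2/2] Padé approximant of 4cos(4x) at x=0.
(4 - 80*x**2/3)/(4*x**2/3 + 1)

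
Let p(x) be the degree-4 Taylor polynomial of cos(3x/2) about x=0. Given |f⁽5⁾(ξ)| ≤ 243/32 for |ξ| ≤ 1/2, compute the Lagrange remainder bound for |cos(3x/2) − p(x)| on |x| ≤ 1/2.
81/40960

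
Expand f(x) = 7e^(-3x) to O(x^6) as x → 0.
7 - 21*x + 63*x**2/2 - 63*x**3/2 + 189*x**4/8 - 567*x**5/40 + O(x**6)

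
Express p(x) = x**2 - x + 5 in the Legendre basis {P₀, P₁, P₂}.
(16/3)P₀ - P₁ + (2/3)P₂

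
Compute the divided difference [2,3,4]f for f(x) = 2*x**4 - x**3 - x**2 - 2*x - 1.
100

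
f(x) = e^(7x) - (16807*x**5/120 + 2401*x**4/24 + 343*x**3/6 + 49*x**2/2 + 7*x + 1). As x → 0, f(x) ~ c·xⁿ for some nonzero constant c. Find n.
6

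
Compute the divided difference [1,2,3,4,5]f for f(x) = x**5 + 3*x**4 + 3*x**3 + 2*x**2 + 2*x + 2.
18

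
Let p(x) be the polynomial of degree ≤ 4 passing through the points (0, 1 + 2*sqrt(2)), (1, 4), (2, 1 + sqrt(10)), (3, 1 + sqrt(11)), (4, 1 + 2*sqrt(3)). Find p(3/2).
-5*sqrt(11)/32 - 5*sqrt(2)/64 + 3*sqrt(3)/64 + 45*sqrt(10)/64 + 77/32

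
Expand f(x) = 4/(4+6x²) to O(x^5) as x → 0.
1 - 3*x**2/2 + 9*x**4/4 + O(x**5)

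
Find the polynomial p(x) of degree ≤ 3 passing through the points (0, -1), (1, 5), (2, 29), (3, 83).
2*x**3 + 3*x**2 + x - 1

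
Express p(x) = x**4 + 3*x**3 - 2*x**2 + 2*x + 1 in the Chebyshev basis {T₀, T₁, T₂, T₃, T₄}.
(3/8)T₀ + (17/4)T₁ + (-1/2)T₂ + (3/4)T₃ + (1/8)T₄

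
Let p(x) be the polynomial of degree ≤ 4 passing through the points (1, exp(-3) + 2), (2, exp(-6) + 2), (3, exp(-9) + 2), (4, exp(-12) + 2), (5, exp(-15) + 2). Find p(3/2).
(-70*exp(6) - 5 + 28*exp(3) + 140*exp(9) + 35*exp(12) + 256*exp(15))*exp(-15)/128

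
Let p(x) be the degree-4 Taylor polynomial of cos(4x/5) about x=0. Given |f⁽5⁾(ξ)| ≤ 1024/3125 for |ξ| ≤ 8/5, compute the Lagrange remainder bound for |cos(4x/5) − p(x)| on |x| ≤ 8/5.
4194304/146484375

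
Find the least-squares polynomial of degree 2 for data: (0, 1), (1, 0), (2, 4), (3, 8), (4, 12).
3/7 + (1/7)x + (5/7)x²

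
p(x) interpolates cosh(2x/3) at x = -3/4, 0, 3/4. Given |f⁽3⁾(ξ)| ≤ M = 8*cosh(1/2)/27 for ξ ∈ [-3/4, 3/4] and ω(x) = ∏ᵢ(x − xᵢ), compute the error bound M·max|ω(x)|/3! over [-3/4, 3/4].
sqrt(3)*cosh(1/2)/216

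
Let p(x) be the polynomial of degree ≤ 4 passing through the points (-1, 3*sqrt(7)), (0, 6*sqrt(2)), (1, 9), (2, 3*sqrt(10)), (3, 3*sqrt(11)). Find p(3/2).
-15*sqrt(2)/16 - 15*sqrt(11)/128 + 9*sqrt(7)/128 + 45*sqrt(10)/32 + 405/64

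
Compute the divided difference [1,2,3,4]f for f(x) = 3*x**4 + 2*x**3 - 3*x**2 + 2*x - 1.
32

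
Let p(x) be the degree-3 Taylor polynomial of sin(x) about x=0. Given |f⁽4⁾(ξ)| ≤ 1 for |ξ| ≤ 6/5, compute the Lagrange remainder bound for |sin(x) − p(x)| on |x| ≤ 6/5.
54/625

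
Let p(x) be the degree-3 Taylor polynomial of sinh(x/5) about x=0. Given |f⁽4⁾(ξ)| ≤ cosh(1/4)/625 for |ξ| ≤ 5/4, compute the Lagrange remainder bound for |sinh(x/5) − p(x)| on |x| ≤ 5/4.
cosh(1/4)/6144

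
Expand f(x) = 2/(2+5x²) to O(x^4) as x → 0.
1 - 5*x**2/2 + O(x**4)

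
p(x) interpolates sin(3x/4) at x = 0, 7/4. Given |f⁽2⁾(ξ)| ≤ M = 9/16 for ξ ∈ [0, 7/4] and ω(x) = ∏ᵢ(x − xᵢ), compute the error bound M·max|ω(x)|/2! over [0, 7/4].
441/2048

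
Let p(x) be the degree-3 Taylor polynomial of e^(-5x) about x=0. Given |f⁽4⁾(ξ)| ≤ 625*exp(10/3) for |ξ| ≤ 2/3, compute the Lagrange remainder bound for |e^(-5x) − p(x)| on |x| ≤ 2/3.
1250*exp(10/3)/243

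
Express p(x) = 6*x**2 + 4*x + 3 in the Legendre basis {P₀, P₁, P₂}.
(5)P₀ + (4)P₁ + (4)P₂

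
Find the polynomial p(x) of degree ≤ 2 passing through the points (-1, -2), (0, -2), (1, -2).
-2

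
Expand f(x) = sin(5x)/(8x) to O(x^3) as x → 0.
5/8 - 125*x**2/48 + O(x**3)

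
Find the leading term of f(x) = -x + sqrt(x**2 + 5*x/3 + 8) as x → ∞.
5/6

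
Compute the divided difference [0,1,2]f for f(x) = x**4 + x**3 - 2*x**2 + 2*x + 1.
8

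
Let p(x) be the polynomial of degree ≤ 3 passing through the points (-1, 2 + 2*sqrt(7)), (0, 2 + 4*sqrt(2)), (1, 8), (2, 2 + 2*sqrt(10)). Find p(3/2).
-5*sqrt(2)/4 + sqrt(7)/8 + 5*sqrt(10)/8 + 61/8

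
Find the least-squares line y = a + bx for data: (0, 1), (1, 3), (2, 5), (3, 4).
a = 8/5, b = 11/10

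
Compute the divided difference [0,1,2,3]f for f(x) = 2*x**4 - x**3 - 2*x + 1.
11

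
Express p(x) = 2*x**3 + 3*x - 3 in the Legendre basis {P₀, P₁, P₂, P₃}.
(-3)P₀ + (21/5)P₁ + (4/5)P₃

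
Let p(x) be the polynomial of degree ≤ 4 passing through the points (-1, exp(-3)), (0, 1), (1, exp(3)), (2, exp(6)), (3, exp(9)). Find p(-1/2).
((-5*exp(9) - 70*exp(3) + 140 + 28*exp(6))*exp(3) + 35)*exp(-3)/128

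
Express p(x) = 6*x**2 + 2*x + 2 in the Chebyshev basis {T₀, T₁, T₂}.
(5)T₀ + (2)T₁ + (3)T₂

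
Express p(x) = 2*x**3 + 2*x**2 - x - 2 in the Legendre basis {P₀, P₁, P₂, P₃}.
(-4/3)P₀ + (1/5)P₁ + (4/3)P₂ + (4/5)P₃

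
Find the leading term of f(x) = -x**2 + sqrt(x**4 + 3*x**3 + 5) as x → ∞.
3*x/2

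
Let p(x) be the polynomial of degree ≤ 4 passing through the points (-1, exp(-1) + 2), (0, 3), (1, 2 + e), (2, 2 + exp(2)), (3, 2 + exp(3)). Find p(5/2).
(-5 + e*(-70*e + 284 + 35*exp(3) + 140*exp(2)))*exp(-1)/128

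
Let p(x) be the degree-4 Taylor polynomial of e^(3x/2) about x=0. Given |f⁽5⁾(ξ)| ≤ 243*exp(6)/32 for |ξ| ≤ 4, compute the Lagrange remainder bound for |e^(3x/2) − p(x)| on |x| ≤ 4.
324*exp(6)/5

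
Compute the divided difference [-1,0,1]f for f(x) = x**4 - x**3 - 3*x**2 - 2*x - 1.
-2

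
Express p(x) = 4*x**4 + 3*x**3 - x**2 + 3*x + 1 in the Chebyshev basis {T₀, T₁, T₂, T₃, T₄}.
(2)T₀ + (21/4)T₁ + (3/2)T₂ + (3/4)T₃ + (1/2)T₄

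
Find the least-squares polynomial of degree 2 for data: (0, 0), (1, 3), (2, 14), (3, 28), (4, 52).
1/35 + (3/70)x + (45/14)x²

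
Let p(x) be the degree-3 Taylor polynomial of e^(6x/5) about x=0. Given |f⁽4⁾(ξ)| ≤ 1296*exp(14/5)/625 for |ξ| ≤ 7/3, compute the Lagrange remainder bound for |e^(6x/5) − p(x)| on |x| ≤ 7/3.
4802*exp(14/5)/1875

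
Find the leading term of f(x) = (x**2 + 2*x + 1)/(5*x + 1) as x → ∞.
x/5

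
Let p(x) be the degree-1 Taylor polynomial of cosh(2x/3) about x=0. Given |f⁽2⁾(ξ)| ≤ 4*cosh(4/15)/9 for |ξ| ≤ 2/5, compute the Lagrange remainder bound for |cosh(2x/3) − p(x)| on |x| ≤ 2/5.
8*cosh(4/15)/225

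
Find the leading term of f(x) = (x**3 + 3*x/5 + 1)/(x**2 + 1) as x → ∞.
x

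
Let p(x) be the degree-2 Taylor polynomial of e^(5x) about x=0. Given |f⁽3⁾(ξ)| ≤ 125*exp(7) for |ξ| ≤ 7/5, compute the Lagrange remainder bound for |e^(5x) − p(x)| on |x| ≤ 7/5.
343*exp(7)/6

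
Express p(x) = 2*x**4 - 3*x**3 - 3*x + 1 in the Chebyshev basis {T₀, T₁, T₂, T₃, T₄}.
(7/4)T₀ + (-21/4)T₁ + T₂ + (-3/4)T₃ + (1/4)T₄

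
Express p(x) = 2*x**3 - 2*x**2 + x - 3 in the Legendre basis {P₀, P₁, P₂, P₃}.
(-11/3)P₀ + (11/5)P₁ + (-4/3)P₂ + (4/5)P₃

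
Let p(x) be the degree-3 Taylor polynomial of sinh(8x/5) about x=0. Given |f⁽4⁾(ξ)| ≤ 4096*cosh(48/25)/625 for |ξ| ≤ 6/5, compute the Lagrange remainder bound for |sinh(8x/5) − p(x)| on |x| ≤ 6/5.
221184*cosh(48/25)/390625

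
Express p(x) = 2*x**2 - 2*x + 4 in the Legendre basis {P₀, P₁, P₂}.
(14/3)P₀ + (-2)P₁ + (4/3)P₂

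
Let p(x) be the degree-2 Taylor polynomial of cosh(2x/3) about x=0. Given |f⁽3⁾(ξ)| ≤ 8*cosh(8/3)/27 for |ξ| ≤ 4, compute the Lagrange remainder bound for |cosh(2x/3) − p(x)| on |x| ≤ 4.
256*cosh(8/3)/81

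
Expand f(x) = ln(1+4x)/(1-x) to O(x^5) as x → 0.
4*x - 4*x**2 + 52*x**3/3 - 140*x**4/3 + O(x**5)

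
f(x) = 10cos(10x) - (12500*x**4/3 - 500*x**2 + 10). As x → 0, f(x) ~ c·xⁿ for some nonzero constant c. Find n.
6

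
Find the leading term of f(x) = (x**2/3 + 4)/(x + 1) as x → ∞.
x/3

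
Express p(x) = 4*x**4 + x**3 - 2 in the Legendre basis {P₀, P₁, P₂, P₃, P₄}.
(-6/5)P₀ + (3/5)P₁ + (16/7)P₂ + (2/5)P₃ + (32/35)P₄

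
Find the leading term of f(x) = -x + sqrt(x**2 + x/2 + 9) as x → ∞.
1/4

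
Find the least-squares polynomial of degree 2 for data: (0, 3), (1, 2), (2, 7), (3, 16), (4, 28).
94/35 + (-76/35)x + (15/7)x²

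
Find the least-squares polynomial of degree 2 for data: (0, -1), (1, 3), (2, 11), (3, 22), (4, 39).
-6/7 + (113/70)x + (29/14)x²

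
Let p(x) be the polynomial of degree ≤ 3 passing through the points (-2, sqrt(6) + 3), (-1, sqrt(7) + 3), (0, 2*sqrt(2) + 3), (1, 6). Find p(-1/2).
-sqrt(6)/16 + 9*sqrt(7)/16 + 9*sqrt(2)/8 + 45/16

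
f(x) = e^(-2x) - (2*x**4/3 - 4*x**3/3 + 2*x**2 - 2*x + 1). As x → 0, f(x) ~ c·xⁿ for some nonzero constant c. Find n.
5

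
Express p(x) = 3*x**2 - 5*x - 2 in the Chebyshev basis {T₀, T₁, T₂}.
(-1/2)T₀ + (-5)T₁ + (3/2)T₂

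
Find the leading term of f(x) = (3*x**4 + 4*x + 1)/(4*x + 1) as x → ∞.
3*x**3/4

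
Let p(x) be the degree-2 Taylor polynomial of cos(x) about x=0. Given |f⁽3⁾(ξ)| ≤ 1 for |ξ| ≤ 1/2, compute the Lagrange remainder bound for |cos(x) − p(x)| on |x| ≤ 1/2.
1/48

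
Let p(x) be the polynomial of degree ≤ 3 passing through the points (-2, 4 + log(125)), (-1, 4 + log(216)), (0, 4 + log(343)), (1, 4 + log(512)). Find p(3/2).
4 + log(226492416*2**(5/8)*3**(15/16)*5**(1/16)*7**(7/16)/4117715)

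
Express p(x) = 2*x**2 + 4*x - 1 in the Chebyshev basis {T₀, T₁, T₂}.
(4)T₁ + T₂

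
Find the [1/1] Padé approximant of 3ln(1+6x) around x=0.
18*x/(3*x + 1)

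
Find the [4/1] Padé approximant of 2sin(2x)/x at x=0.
8*x**4/15 - 8*x**2/3 + 4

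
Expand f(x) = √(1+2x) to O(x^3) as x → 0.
1 + x - x**2/2 + O(x**3)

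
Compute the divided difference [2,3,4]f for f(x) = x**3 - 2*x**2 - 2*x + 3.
7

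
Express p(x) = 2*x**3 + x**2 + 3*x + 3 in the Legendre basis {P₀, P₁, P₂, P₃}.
(10/3)P₀ + (21/5)P₁ + (2/3)P₂ + (4/5)P₃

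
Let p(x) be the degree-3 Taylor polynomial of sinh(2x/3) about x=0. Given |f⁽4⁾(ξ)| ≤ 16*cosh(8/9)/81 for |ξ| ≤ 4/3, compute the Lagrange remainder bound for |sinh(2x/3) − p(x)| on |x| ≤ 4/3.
512*cosh(8/9)/19683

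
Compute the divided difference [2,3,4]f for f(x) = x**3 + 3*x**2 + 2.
12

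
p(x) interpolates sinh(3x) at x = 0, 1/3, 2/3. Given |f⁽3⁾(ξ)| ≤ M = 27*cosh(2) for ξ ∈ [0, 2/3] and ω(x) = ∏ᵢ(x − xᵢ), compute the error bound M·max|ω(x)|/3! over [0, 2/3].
sqrt(3)*cosh(2)/27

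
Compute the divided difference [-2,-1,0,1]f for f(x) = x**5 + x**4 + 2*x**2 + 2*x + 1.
3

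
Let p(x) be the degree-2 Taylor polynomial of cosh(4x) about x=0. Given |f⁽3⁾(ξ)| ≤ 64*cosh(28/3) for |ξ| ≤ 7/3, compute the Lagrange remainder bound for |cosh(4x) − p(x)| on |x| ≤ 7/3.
10976*cosh(28/3)/81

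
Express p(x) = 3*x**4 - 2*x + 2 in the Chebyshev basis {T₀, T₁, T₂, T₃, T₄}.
(25/8)T₀ + (-2)T₁ + (3/2)T₂ + (3/8)T₄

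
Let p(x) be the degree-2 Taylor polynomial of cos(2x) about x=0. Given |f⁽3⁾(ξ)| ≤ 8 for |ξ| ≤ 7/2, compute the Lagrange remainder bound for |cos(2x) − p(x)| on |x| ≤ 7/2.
343/6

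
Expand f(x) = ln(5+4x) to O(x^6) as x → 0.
log(5) + 4*x/5 - 8*x**2/25 + 64*x**3/375 - 64*x**4/625 + 1024*x**5/15625 + O(x**6)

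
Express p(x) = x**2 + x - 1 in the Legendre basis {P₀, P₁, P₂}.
(-2/3)P₀ + P₁ + (2/3)P₂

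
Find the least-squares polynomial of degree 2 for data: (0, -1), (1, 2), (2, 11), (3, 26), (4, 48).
-32/35 + (-13/35)x + (22/7)x²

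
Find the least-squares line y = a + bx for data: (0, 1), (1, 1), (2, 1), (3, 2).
a = 4/5, b = 3/10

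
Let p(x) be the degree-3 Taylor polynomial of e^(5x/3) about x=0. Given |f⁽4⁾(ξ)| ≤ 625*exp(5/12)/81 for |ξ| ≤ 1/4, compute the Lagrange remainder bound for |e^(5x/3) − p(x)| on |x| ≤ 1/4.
625*exp(5/12)/497664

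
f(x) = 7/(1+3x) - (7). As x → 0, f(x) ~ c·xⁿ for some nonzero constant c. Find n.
1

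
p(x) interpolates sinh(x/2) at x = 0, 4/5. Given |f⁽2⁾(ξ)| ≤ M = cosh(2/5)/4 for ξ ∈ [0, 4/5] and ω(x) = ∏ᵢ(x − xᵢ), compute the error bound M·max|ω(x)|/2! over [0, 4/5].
cosh(2/5)/50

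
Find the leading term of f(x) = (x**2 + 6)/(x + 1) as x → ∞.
x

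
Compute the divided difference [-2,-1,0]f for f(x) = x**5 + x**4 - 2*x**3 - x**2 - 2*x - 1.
-3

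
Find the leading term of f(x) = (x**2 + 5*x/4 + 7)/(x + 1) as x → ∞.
x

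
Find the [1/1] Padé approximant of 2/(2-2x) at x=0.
1/(1 - x)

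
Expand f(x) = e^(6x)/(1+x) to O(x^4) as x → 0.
1 + 5*x + 13*x**2 + 23*x**3 + O(x**4)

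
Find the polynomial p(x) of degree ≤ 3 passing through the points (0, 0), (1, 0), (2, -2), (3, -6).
-x**2 + x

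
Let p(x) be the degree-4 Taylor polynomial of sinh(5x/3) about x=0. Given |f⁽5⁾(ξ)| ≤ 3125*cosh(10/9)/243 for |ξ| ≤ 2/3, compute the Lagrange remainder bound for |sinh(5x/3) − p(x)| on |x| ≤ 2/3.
2500*cosh(10/9)/177147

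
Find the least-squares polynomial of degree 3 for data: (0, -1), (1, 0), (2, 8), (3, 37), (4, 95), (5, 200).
-68/63 + (49/27)x + (-170/63)x² + (56/27)x³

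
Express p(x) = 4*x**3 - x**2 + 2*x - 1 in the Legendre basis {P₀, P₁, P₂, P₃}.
(-4/3)P₀ + (22/5)P₁ + (-2/3)P₂ + (8/5)P₃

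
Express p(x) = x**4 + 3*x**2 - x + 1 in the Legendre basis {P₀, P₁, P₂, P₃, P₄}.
(11/5)P₀ - P₁ + (18/7)P₂ + (8/35)P₄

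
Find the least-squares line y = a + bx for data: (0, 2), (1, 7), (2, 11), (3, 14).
a = 5/2, b = 4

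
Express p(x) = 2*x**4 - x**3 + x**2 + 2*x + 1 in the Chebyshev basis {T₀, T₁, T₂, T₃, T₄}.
(9/4)T₀ + (5/4)T₁ + (3/2)T₂ + (-1/4)T₃ + (1/4)T₄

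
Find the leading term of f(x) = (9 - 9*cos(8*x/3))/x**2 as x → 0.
32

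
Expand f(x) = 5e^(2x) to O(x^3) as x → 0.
5 + 10*x + 10*x**2 + O(x**3)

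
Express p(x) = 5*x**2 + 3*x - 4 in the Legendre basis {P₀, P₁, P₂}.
(-7/3)P₀ + (3)P₁ + (10/3)P₂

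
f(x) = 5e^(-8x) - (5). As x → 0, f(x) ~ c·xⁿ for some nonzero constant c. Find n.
1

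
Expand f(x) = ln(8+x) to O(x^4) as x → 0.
log(8) + x/8 - x**2/128 + x**3/1536 + O(x**4)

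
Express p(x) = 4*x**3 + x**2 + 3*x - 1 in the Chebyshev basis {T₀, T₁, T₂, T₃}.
(-1/2)T₀ + (6)T₁ + (1/2)T₂ + T₃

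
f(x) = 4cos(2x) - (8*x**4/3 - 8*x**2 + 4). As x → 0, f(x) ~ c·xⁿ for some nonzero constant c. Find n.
6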